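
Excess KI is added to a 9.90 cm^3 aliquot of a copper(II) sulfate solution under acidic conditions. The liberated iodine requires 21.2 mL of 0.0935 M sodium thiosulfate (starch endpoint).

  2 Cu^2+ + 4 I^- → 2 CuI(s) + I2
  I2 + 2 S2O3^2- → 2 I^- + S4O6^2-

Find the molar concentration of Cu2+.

n(S2O3^2-) = 0.0212 × 0.0935 = 1.98 × 10^-3 mol
n(I2) = n(S2O3^2-)/2 = 9.91 × 10^-4 mol
From the 2:1 ratio, n(Cu2+) in the aliquot = 2/1 × 9.91 × 10^-4 = 1.98 × 10^-3 mol
[Cu2+] = 1.98 × 10^-3 / 0.00990 = 0.200 mol/L

0.200 M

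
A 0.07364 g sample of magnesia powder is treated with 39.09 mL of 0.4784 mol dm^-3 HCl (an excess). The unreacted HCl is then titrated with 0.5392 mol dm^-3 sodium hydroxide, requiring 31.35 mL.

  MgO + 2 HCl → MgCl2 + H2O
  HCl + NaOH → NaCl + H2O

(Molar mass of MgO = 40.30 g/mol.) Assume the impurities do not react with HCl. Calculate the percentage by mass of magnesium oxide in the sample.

n(HCl) added = 0.03909 × 0.4784 = 0.01870 mol
n(NaOH) used in back-titration = 0.03135 × 0.5392 = 0.01690 mol
n(HCl) left over = 0.01690 mol (1:1 ratio)
n(HCl) consumed by analyte = 0.01870 − 0.01690 = 1.797 × 10^-3 mol
From the 1:2 ratio, n(MgO) = 1/2 × 1.797 × 10^-3 = 8.984 × 10^-4 mol
mass of MgO = 8.984 × 10^-4 × 40.30 = 0.03620 g
% MgO = 0.03620 / 0.07364 × 100 = 49.16 %

49.16 %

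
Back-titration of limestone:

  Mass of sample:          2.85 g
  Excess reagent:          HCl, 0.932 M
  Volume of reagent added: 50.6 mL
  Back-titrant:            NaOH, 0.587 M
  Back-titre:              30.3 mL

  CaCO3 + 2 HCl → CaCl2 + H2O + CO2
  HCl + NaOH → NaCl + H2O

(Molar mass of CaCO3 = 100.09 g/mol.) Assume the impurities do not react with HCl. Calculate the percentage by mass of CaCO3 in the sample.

n(HCl) added = 0.0506 × 0.932 = 0.0472 mol
n(NaOH) used in back-titration = 0.0303 × 0.587 = 0.0178 mol
n(HCl) left over = 0.0178 mol (1:1 ratio)
n(HCl) consumed by analyte = 0.0472 − 0.0178 = 0.0294 mol
From the 1:2 ratio, n(CaCO3) = 1/2 × 0.0294 = 0.0147 mol
mass of CaCO3 = 0.0147 × 100.09 = 1.47 g
% CaCO3 = 1.47 / 2.85 × 100 = 51.6 %

51.6 %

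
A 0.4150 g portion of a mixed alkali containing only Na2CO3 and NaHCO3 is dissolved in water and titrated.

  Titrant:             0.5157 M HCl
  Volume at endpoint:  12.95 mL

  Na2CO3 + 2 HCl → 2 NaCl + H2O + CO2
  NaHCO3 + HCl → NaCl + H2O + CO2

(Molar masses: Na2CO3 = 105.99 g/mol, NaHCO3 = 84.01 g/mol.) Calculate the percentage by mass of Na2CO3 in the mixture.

n(HCl) = 0.01295 × 0.5157 = 6.678 × 10^-3 mol
Let x = n(Na2CO3), y = n(NaHCO3).
Titrant: 2x + 1y = 6.678 × 10^-3;  mass: 105.99x + 84.01y = 0.4150
Solving, x = 2.354 × 10^-3 mol, y = 1.969 × 10^-3 mol
mass of Na2CO3 = 2.354 × 10^-3 × 105.99 = 0.2495 g
% Na2CO3 = 0.2495 / 0.4150 × 100 = 60.13 %

60.13 %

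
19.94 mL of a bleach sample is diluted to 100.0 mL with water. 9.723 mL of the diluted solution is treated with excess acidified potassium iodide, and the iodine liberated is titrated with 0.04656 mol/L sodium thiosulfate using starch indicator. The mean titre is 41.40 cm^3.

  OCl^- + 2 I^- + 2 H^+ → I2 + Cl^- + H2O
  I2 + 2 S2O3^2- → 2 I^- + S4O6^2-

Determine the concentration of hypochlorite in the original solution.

n(S2O3^2-) = 0.04140 × 0.04656 = 1.928 × 10^-3 mol
n(I2) = n(S2O3^2-)/2 = 9.638 × 10^-4 mol
n(OCl^-) in the aliquot = 9.638 × 10^-4 mol (1:1 ratio)
[OCl^-]_dilute = 9.638 × 10^-4 / 0.009723 = 0.09912 mol/L
[OCl^-]_original = 0.09912 × 100.0/19.94 = 0.4971 mol/L

0.4971 mol/L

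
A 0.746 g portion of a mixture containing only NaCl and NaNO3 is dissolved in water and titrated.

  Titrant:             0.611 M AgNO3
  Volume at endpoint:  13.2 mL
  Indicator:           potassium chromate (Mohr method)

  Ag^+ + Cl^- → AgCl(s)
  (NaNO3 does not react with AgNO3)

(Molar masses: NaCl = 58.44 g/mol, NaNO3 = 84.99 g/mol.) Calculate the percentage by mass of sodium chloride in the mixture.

63.2 %

n(AgNO3) = 0.0132 × 0.611 = 8.07 × 10^-3 mol
Let x = n(NaCl), y = n(NaNO3).
Titrant: 1x = 8.07 × 10^-3;  mass: 58.44x + 84.99y = 0.746
Solving, x = 8.07 × 10^-3 mol, y = 3.23 × 10^-3 mol
mass of NaCl = 8.07 × 10^-3 × 58.44 = 0.471 g
% NaCl = 0.471 / 0.746 × 100 = 63.2 %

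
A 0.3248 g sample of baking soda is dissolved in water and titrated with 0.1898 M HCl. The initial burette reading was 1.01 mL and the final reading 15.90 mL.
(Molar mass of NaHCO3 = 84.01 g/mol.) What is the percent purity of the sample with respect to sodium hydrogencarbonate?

NaHCO3 + HCl → NaCl + H2O + CO2
n(HCl) = 0.01489 L × 0.1898 mol/L = 2.826 × 10^-3 mol
n(NaHCO3) = 2.826 × 10^-3 mol (1:1 ratio)
mass of NaHCO3 = 2.826 × 10^-3 × 84.01 g/mol = 0.2374 g
% NaHCO3 = 0.2374 / 0.3248 × 100 = 73.10 %

73.10 %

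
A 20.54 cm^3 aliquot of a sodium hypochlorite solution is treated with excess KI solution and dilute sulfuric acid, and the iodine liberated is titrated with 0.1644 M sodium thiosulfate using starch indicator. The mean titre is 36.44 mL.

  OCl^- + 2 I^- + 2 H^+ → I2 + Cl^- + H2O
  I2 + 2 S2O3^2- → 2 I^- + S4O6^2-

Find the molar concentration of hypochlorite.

n(S2O3^2-) = 0.03644 × 0.1644 = 5.991 × 10^-3 mol
n(I2) = n(S2O3^2-)/2 = 2.995 × 10^-3 mol
n(OCl^-) in the aliquot = 2.995 × 10^-3 mol (1:1 ratio)
[OCl^-] = 2.995 × 10^-3 / 0.02054 = 0.1458 mol/L

0.1458 M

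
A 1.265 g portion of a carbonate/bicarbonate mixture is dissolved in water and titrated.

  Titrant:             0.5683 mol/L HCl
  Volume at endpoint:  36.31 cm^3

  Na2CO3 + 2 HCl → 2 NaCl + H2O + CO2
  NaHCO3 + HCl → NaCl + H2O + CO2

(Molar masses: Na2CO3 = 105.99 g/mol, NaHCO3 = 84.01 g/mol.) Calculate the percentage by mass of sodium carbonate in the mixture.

63.29 %

n(HCl) = 0.03631 × 0.5683 = 0.02063 mol
Let x = n(Na2CO3), y = n(NaHCO3).
Titrant: 2x + 1y = 0.02063;  mass: 105.99x + 84.01y = 1.265
Solving, x = 7.554 × 10^-3 mol, y = 5.528 × 10^-3 mol
mass of Na2CO3 = 7.554 × 10^-3 × 105.99 = 0.8006 g
% Na2CO3 = 0.8006 / 1.265 × 100 = 63.29 %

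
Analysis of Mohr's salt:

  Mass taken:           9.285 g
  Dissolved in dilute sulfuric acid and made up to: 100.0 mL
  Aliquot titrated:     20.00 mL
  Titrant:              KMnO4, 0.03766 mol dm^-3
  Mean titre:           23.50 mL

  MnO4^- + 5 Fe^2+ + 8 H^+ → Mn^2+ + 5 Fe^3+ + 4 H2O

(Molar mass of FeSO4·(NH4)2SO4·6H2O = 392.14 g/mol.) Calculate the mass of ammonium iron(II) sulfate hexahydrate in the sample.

8.676 g

n(KMnO4) per titration = 0.02350 × 0.03766 = 8.850 × 10^-4 mol
From the 5:1 ratio, n(FeSO4·(NH4)2SO4·6H2O) in each aliquot = 5/1 × 8.850 × 10^-4 = 4.425 × 10^-3 mol
n(FeSO4·(NH4)2SO4·6H2O) in the whole flask = 4.425 × 10^-3 × 100.0/20.00 = 0.02213 mol
mass of FeSO4·(NH4)2SO4·6H2O = 0.02213 × 392.14 = 8.676 g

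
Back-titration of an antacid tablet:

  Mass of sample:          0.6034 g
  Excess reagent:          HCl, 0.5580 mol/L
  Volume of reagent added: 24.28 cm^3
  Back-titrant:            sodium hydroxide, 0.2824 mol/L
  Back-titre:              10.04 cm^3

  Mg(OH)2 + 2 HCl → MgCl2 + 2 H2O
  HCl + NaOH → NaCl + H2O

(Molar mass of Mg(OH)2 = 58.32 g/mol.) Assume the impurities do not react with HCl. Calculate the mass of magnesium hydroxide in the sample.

0.3124 g

n(HCl) added = 0.02428 × 0.5580 = 0.01355 mol
n(NaOH) used in back-titration = 0.01004 × 0.2824 = 2.835 × 10^-3 mol
n(HCl) left over = 2.835 × 10^-3 mol (1:1 ratio)
n(HCl) consumed by analyte = 0.01355 − 2.835 × 10^-3 = 0.01071 mol
From the 1:2 ratio, n(Mg(OH)2) = 1/2 × 0.01071 = 5.356 × 10^-3 mol
mass of Mg(OH)2 = 5.356 × 10^-3 × 58.32 = 0.3124 g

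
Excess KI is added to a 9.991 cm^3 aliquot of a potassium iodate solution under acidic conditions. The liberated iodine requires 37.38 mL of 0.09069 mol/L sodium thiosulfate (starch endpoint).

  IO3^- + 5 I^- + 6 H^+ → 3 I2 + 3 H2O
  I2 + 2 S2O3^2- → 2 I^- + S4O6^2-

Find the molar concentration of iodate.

n(S2O3^2-) = 0.03738 × 0.09069 = 3.390 × 10^-3 mol
n(I2) = n(S2O3^2-)/2 = 1.695 × 10^-3 mol
From the 1:3 ratio, n(IO3^-) in the aliquot = 1/3 × 1.695 × 10^-3 = 5.650 × 10^-4 mol
[IO3^-] = 5.650 × 10^-4 / 0.009991 = 0.05655 mol/L

0.05655 mol/L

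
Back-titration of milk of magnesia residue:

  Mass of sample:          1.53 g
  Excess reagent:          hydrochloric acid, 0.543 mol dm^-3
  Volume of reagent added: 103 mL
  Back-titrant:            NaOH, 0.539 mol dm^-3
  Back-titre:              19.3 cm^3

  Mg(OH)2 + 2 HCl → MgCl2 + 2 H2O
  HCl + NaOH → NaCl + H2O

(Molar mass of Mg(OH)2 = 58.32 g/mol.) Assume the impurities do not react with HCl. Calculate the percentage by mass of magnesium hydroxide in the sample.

86.8 %

n(HCl) added = 0.103 × 0.543 = 0.0559 mol
n(NaOH) used in back-titration = 0.0193 × 0.539 = 0.0104 mol
n(HCl) left over = 0.0104 mol (1:1 ratio)
n(HCl) consumed by analyte = 0.0559 − 0.0104 = 0.0455 mol
From the 1:2 ratio, n(Mg(OH)2) = 1/2 × 0.0455 = 0.0228 mol
mass of Mg(OH)2 = 0.0228 × 58.32 = 1.33 g
% Mg(OH)2 = 1.33 / 1.53 × 100 = 86.8 %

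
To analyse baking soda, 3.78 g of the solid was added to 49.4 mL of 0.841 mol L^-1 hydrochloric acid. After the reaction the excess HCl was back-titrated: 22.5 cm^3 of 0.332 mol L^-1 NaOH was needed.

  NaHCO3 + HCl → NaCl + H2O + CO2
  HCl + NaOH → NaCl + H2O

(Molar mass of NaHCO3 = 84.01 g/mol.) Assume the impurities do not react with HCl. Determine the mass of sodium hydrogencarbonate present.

2.86 g

n(HCl) added = 0.0494 × 0.841 = 0.0415 mol
n(NaOH) used in back-titration = 0.0225 × 0.332 = 7.47 × 10^-3 mol
n(HCl) left over = 7.47 × 10^-3 mol (1:1 ratio)
n(HCl) consumed by analyte = 0.0415 − 7.47 × 10^-3 = 0.0341 mol
n(NaHCO3) = 0.0341 mol (1:1 ratio)
mass of NaHCO3 = 0.0341 × 84.01 = 2.86 g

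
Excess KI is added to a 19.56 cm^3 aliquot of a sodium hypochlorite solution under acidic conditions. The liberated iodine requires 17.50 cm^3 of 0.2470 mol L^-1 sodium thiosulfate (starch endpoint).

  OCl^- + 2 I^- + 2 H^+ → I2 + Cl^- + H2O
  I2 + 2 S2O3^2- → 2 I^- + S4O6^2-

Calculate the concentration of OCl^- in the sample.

0.1105 mol/L

n(S2O3^2-) = 0.01750 × 0.2470 = 4.322 × 10^-3 mol
n(I2) = n(S2O3^2-)/2 = 2.161 × 10^-3 mol
n(OCl^-) in the aliquot = 2.161 × 10^-3 mol (1:1 ratio)
[OCl^-] = 2.161 × 10^-3 / 0.01956 = 0.1105 mol/L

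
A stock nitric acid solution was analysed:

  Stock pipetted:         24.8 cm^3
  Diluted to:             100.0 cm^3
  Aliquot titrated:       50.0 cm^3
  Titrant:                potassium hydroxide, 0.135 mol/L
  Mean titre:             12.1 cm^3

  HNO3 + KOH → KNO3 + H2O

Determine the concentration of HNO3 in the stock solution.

n(KOH) = 0.0121 × 0.135 = 1.63 × 10^-3 mol
n(HNO3) in the aliquot = 1.63 × 10^-3 mol (1:1 ratio)
[HNO3]_dilute = 1.63 × 10^-3 / 0.0500 = 0.0327 mol/L
Dilution factor = 100.0 / 24.8 = 4.032
[HNO3]_stock = 0.0327 × 4.032 = 0.132 mol/L

0.132 mol/L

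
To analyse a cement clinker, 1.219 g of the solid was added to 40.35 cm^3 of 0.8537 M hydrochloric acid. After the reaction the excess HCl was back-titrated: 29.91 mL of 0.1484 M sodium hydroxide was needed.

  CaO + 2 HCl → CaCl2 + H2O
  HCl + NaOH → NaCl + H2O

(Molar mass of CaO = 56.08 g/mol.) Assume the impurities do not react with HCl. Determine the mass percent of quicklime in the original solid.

n(HCl) added = 0.04035 × 0.8537 = 0.03445 mol
n(NaOH) used in back-titration = 0.02991 × 0.1484 = 4.439 × 10^-3 mol
n(HCl) left over = 4.439 × 10^-3 mol (1:1 ratio)
n(HCl) consumed by analyte = 0.03445 − 4.439 × 10^-3 = 0.03001 mol
From the 1:2 ratio, n(CaO) = 1/2 × 0.03001 = 0.01500 mol
mass of CaO = 0.01500 × 56.08 = 0.8414 g
% CaO = 0.8414 / 1.219 × 100 = 69.03 %

69.03 %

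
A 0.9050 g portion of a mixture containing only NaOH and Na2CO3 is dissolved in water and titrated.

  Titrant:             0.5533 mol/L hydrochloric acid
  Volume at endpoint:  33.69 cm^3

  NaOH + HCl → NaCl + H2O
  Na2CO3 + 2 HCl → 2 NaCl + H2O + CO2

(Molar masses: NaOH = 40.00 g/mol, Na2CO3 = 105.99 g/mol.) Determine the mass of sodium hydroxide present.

n(HCl) = 0.03369 × 0.5533 = 0.01864 mol
Let x = n(NaOH), y = n(Na2CO3).
Titrant: 1x + 2y = 0.01864;  mass: 40.00x + 105.99y = 0.9050
Solving, x = 6.377 × 10^-3 mol, y = 6.132 × 10^-3 mol
mass of NaOH = 6.377 × 10^-3 × 40.00 = 0.2551 g

0.2551 g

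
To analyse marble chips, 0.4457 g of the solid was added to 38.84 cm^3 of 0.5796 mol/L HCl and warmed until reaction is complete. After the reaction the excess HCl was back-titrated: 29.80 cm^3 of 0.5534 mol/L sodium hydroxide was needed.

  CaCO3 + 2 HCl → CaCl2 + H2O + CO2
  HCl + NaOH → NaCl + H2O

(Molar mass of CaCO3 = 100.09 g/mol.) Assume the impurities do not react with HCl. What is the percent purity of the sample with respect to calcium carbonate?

n(HCl) added = 0.03884 × 0.5796 = 0.02251 mol
n(NaOH) used in back-titration = 0.02980 × 0.5534 = 0.01649 mol
n(HCl) left over = 0.01649 mol (1:1 ratio)
n(HCl) consumed by analyte = 0.02251 − 0.01649 = 6.020 × 10^-3 mol
From the 1:2 ratio, n(CaCO3) = 1/2 × 6.020 × 10^-3 = 3.010 × 10^-3 mol
mass of CaCO3 = 3.010 × 10^-3 × 100.09 = 0.3013 g
% CaCO3 = 0.3013 / 0.4457 × 100 = 67.60 %

67.60 %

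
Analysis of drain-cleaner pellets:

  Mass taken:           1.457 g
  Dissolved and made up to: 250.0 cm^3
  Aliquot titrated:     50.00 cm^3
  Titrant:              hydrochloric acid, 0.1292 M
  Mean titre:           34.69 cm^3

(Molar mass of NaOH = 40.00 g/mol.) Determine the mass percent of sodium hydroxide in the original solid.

61.52 %

NaOH + HCl → NaCl + H2O
n(HCl) per titration = 0.03469 × 0.1292 = 4.482 × 10^-3 mol
n(NaOH) in each aliquot = 4.482 × 10^-3 mol (1:1 ratio)
n(NaOH) in the whole flask = 4.482 × 10^-3 × 250.0/50.00 = 0.02241 mol
mass of NaOH = 0.02241 × 40.00 = 0.8964 g
% NaOH = 0.8964 / 1.457 × 100 = 61.52 %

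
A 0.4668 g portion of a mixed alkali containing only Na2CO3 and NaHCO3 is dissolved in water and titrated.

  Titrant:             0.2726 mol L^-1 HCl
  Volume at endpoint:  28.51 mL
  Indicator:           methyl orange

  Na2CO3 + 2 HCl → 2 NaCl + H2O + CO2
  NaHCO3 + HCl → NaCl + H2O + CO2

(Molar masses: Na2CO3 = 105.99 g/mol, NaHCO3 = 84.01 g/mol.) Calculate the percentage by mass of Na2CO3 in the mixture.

68.12 %

n(HCl) = 0.02851 × 0.2726 = 7.772 × 10^-3 mol
Let x = n(Na2CO3), y = n(NaHCO3).
Titrant: 2x + 1y = 7.772 × 10^-3;  mass: 105.99x + 84.01y = 0.4668
Solving, x = 3.000 × 10^-3 mol, y = 1.771 × 10^-3 mol
mass of Na2CO3 = 3.000 × 10^-3 × 105.99 = 0.3180 g
% Na2CO3 = 0.3180 / 0.4668 × 100 = 68.12 %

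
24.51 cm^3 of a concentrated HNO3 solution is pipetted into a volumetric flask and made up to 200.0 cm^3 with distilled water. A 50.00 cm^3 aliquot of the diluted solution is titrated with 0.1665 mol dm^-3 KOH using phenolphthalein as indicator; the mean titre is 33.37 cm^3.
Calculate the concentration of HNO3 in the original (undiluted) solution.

HNO3 + KOH → KNO3 + H2O
n(KOH) = 0.03337 × 0.1665 = 5.556 × 10^-3 mol
n(HNO3) in the aliquot = 5.556 × 10^-3 mol (1:1 ratio)
[HNO3]_dilute = 5.556 × 10^-3 / 0.05000 = 0.1111 mol/L
Dilution factor = 200.0 / 24.51 = 8.160
[HNO3]_stock = 0.1111 × 8.160 = 0.9067 mol/L

0.9067 mol/L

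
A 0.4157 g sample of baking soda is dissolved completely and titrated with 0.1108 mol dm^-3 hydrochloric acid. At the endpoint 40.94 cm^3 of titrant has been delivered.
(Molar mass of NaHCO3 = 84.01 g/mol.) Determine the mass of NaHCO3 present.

NaHCO3 + HCl → NaCl + H2O + CO2
n(HCl) = 0.04094 L × 0.1108 mol/L = 4.536 × 10^-3 mol
n(NaHCO3) = 4.536 × 10^-3 mol (1:1 ratio)
mass of NaHCO3 = 4.536 × 10^-3 × 84.01 g/mol = 0.3811 g

0.3811 g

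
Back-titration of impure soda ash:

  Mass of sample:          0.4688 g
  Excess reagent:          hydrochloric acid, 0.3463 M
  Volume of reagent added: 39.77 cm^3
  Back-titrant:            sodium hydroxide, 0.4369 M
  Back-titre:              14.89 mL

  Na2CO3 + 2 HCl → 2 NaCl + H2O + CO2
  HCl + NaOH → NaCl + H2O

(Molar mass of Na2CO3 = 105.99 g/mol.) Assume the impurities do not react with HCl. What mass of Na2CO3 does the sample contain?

0.3851 g

n(HCl) added = 0.03977 × 0.3463 = 0.01377 mol
n(NaOH) used in back-titration = 0.01489 × 0.4369 = 6.505 × 10^-3 mol
n(HCl) left over = 6.505 × 10^-3 mol (1:1 ratio)
n(HCl) consumed by analyte = 0.01377 − 6.505 × 10^-3 = 7.267 × 10^-3 mol
From the 1:2 ratio, n(Na2CO3) = 1/2 × 7.267 × 10^-3 = 3.633 × 10^-3 mol
mass of Na2CO3 = 3.633 × 10^-3 × 105.99 = 0.3851 g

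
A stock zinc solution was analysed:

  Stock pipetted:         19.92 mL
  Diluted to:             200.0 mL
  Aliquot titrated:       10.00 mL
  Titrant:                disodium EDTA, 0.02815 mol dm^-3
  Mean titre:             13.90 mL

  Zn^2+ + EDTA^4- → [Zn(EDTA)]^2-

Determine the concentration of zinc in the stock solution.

0.3929 mol/L

n(EDTA) = 0.01390 × 0.02815 = 3.913 × 10^-4 mol
n(Zn2+) in the aliquot = 3.913 × 10^-4 mol (1:1 ratio)
[Zn2+]_dilute = 3.913 × 10^-4 / 0.01000 = 0.03913 mol/L
Dilution factor = 200.0 / 19.92 = 10.04
[Zn2+]_stock = 0.03913 × 10.04 = 0.3929 mol/L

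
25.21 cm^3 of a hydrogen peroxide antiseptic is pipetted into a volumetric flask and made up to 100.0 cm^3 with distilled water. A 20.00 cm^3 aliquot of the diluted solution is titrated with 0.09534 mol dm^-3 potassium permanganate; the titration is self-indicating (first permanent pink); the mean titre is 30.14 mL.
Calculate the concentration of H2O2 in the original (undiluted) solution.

1.425 mol/L

2 MnO4^- + 5 H2O2 + 6 H^+ → 2 Mn^2+ + 5 O2 + 8 H2O
n(KMnO4) = 0.03014 × 0.09534 = 2.874 × 10^-3 mol
From the 5:2 ratio, n(H2O2) in the aliquot = 5/2 × 2.874 × 10^-3 = 7.184 × 10^-3 mol
[H2O2]_dilute = 7.184 × 10^-3 / 0.02000 = 0.3592 mol/L
Dilution factor = 100.0 / 25.21 = 3.967
[H2O2]_stock = 0.3592 × 3.967 = 1.425 mol/L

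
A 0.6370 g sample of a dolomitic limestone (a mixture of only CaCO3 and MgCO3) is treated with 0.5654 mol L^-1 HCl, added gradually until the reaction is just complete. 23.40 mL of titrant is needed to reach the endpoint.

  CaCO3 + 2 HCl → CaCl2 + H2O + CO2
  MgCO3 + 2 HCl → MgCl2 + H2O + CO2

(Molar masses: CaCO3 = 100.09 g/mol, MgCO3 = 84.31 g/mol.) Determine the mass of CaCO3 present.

0.5028 g

n(HCl) = 0.02340 × 0.5654 = 0.01323 mol
Let x = n(CaCO3), y = n(MgCO3).
Titrant: 2x + 2y = 0.01323;  mass: 100.09x + 84.31y = 0.6370
Solving, x = 5.024 × 10^-3 mol, y = 1.591 × 10^-3 mol
mass of CaCO3 = 5.024 × 10^-3 × 100.09 = 0.5028 g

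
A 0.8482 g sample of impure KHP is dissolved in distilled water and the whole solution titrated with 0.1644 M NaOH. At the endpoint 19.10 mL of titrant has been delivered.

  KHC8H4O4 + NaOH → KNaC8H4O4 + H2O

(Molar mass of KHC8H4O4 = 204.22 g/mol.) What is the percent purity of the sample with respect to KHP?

75.60 %

n(NaOH) = 0.01910 L × 0.1644 mol/L = 3.140 × 10^-3 mol
n(KHC8H4O4) = 3.140 × 10^-3 mol (1:1 ratio)
mass of KHC8H4O4 = 3.140 × 10^-3 × 204.22 g/mol = 0.6413 g
% KHC8H4O4 = 0.6413 / 0.8482 × 100 = 75.60 %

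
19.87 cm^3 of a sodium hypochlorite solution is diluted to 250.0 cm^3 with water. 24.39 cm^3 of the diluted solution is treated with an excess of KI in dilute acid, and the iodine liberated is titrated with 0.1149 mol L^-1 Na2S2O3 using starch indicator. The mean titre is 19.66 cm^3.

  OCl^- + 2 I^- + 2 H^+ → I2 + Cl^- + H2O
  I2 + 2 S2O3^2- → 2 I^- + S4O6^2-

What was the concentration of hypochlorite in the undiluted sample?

n(S2O3^2-) = 0.01966 × 0.1149 = 2.259 × 10^-3 mol
n(I2) = n(S2O3^2-)/2 = 1.129 × 10^-3 mol
n(OCl^-) in the aliquot = 1.129 × 10^-3 mol (1:1 ratio)
[OCl^-]_dilute = 1.129 × 10^-3 / 0.02439 = 0.04631 mol/L
[OCl^-]_original = 0.04631 × 250.0/19.87 = 0.5826 mol/L

0.5826 mol/L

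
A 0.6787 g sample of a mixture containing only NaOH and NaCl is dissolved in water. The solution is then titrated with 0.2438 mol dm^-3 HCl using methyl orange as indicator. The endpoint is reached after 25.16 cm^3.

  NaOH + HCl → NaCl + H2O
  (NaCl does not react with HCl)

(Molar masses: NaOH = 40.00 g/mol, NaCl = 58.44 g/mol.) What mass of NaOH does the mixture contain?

n(HCl) = 0.02516 × 0.2438 = 6.134 × 10^-3 mol
Let x = n(NaOH), y = n(NaCl).
Titrant: 1x = 6.134 × 10^-3;  mass: 40.00x + 58.44y = 0.6787
Solving, x = 6.134 × 10^-3 mol, y = 7.415 × 10^-3 mol
mass of NaOH = 6.134 × 10^-3 × 40.00 = 0.2454 g

0.2454 g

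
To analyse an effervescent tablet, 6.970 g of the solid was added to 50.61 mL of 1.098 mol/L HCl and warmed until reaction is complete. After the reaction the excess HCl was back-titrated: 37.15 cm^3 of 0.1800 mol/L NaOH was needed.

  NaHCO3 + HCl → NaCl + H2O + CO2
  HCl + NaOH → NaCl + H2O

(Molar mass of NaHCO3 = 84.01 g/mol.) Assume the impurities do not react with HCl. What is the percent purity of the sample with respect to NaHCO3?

n(HCl) added = 0.05061 × 1.098 = 0.05557 mol
n(NaOH) used in back-titration = 0.03715 × 0.1800 = 6.687 × 10^-3 mol
n(HCl) left over = 6.687 × 10^-3 mol (1:1 ratio)
n(HCl) consumed by analyte = 0.05557 − 6.687 × 10^-3 = 0.04888 mol
n(NaHCO3) = 0.04888 mol (1:1 ratio)
mass of NaHCO3 = 0.04888 × 84.01 = 4.107 g
% NaHCO3 = 4.107 / 6.970 × 100 = 58.92 %

58.92 %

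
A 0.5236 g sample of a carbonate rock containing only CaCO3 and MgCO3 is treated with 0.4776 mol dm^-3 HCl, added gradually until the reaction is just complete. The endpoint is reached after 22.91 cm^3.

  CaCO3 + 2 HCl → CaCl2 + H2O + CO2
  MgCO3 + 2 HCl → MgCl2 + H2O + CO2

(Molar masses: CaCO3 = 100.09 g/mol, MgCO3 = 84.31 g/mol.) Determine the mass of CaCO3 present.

0.3955 g

n(HCl) = 0.02291 × 0.4776 = 0.01094 mol
Let x = n(CaCO3), y = n(MgCO3).
Titrant: 2x + 2y = 0.01094;  mass: 100.09x + 84.31y = 0.5236
Solving, x = 3.951 × 10^-3 mol, y = 1.520 × 10^-3 mol
mass of CaCO3 = 3.951 × 10^-3 × 100.09 = 0.3955 g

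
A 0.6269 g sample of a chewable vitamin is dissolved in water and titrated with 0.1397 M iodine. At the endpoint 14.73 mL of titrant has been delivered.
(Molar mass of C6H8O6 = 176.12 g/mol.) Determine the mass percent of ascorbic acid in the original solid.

57.81 %

C6H8O6 + I2 → C6H6O6 + 2 HI
n(I2) = 0.01473 L × 0.1397 mol/L = 2.058 × 10^-3 mol
n(C6H8O6) = 2.058 × 10^-3 mol (1:1 ratio)
mass of C6H8O6 = 2.058 × 10^-3 × 176.12 g/mol = 0.3624 g
% C6H8O6 = 0.3624 / 0.6269 × 100 = 57.81 %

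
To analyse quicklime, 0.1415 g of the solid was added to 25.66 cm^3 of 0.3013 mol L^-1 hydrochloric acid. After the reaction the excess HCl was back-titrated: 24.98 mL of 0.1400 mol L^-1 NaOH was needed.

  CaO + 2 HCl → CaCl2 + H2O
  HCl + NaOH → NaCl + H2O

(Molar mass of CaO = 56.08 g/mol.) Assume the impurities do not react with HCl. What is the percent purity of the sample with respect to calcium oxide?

83.91 %

n(HCl) added = 0.02566 × 0.3013 = 7.731 × 10^-3 mol
n(NaOH) used in back-titration = 0.02498 × 0.1400 = 3.497 × 10^-3 mol
n(HCl) left over = 3.497 × 10^-3 mol (1:1 ratio)
n(HCl) consumed by analyte = 7.731 × 10^-3 − 3.497 × 10^-3 = 4.234 × 10^-3 mol
From the 1:2 ratio, n(CaO) = 1/2 × 4.234 × 10^-3 = 2.117 × 10^-3 mol
mass of CaO = 2.117 × 10^-3 × 56.08 = 0.1187 g
% CaO = 0.1187 / 0.1415 × 100 = 83.91 %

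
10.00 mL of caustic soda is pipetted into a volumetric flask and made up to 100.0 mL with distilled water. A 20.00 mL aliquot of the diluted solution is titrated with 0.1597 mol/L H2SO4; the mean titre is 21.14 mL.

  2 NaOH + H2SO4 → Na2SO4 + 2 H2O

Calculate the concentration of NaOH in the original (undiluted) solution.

3.376 mol/L

n(H2SO4) = 0.02114 × 0.1597 = 3.376 × 10^-3 mol
From the 2:1 ratio, n(NaOH) in the aliquot = 2/1 × 3.376 × 10^-3 = 6.752 × 10^-3 mol
[NaOH]_dilute = 6.752 × 10^-3 / 0.02000 = 0.3376 mol/L
Dilution factor = 100.0 / 10.00 = 10.00
[NaOH]_stock = 0.3376 × 10.00 = 3.376 mol/L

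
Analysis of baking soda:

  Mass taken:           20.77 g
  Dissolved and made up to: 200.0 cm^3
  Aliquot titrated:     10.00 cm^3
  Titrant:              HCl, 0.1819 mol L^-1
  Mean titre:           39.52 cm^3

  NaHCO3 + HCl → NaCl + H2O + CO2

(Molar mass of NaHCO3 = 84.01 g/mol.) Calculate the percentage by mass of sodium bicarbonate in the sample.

58.15 %

n(HCl) per titration = 0.03952 × 0.1819 = 7.189 × 10^-3 mol
n(NaHCO3) in each aliquot = 7.189 × 10^-3 mol (1:1 ratio)
n(NaHCO3) in the whole flask = 7.189 × 10^-3 × 200.0/10.00 = 0.1438 mol
mass of NaHCO3 = 0.1438 × 84.01 = 12.08 g
% NaHCO3 = 12.08 / 20.77 × 100 = 58.15 %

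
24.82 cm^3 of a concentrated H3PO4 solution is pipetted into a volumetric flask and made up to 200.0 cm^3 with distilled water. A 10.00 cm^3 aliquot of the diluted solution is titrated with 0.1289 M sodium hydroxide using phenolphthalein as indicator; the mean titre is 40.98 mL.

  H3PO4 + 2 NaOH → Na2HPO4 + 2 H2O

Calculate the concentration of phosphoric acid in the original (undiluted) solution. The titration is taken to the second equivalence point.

n(NaOH) = 0.04098 × 0.1289 = 5.282 × 10^-3 mol
From the 1:2 ratio, n(H3PO4) in the aliquot = 1/2 × 5.282 × 10^-3 = 2.641 × 10^-3 mol
[H3PO4]_dilute = 2.641 × 10^-3 / 0.01000 = 0.2641 mol/L
Dilution factor = 200.0 / 24.82 = 8.058
[H3PO4]_stock = 0.2641 × 8.058 = 2.128 mol/L

2.128 M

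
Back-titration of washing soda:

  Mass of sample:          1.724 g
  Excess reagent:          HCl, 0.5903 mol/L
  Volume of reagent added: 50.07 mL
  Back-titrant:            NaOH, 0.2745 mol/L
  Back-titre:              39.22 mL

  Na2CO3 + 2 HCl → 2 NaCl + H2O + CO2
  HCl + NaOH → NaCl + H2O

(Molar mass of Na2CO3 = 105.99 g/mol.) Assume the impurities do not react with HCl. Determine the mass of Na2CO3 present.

n(HCl) added = 0.05007 × 0.5903 = 0.02956 mol
n(NaOH) used in back-titration = 0.03922 × 0.2745 = 0.01077 mol
n(HCl) left over = 0.01077 mol (1:1 ratio)
n(HCl) consumed by analyte = 0.02956 − 0.01077 = 0.01879 mol
From the 1:2 ratio, n(Na2CO3) = 1/2 × 0.01879 = 9.395 × 10^-3 mol
mass of Na2CO3 = 9.395 × 10^-3 × 105.99 = 0.9958 g

0.9958 g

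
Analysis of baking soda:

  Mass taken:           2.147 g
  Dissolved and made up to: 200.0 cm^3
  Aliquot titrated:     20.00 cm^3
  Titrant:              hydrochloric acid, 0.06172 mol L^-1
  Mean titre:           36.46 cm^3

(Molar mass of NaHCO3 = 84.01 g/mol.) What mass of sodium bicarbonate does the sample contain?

NaHCO3 + HCl → NaCl + H2O + CO2
n(HCl) per titration = 0.03646 × 0.06172 = 2.250 × 10^-3 mol
n(NaHCO3) in each aliquot = 2.250 × 10^-3 mol (1:1 ratio)
n(NaHCO3) in the whole flask = 2.250 × 10^-3 × 200.0/20.00 = 0.02250 mol
mass of NaHCO3 = 0.02250 × 84.01 = 1.890 g

1.890 g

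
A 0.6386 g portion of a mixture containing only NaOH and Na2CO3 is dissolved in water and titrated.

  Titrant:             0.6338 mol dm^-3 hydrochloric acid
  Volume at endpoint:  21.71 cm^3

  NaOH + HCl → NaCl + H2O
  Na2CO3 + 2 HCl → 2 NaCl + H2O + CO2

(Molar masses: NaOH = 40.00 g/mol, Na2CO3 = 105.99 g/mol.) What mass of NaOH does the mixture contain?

0.2789 g

n(HCl) = 0.02171 × 0.6338 = 0.01376 mol
Let x = n(NaOH), y = n(Na2CO3).
Titrant: 1x + 2y = 0.01376;  mass: 40.00x + 105.99y = 0.6386
Solving, x = 6.972 × 10^-3 mol, y = 3.394 × 10^-3 mol
mass of NaOH = 6.972 × 10^-3 × 40.00 = 0.2789 g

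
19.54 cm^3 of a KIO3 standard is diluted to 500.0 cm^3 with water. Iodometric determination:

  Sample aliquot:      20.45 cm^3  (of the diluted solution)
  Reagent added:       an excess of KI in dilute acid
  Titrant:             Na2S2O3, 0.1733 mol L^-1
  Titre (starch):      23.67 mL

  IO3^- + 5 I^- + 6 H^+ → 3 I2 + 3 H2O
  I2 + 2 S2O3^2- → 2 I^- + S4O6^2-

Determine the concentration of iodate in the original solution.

n(S2O3^2-) = 0.02367 × 0.1733 = 4.102 × 10^-3 mol
n(I2) = n(S2O3^2-)/2 = 2.051 × 10^-3 mol
From the 1:3 ratio, n(IO3^-) in the aliquot = 1/3 × 2.051 × 10^-3 = 6.837 × 10^-4 mol
[IO3^-]_dilute = 6.837 × 10^-4 / 0.02045 = 0.03343 mol/L
[IO3^-]_original = 0.03343 × 500.0/19.54 = 0.8555 mol/L

0.8555 mol/L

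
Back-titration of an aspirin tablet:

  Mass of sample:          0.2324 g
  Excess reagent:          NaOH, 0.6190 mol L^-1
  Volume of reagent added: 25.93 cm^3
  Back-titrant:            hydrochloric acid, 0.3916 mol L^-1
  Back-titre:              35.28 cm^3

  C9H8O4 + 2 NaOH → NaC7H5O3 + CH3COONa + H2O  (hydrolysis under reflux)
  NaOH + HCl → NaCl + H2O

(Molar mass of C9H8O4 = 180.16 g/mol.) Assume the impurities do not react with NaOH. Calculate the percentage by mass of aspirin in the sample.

86.63 %

n(NaOH) added = 0.02593 × 0.6190 = 0.01605 mol
n(HCl) used in back-titration = 0.03528 × 0.3916 = 0.01382 mol
n(NaOH) left over = 0.01382 mol (1:1 ratio)
n(NaOH) consumed by analyte = 0.01605 − 0.01382 = 2.235 × 10^-3 mol
From the 1:2 ratio, n(C9H8O4) = 1/2 × 2.235 × 10^-3 = 1.118 × 10^-3 mol
mass of C9H8O4 = 1.118 × 10^-3 × 180.16 = 0.2013 g
% C9H8O4 = 0.2013 / 0.2324 × 100 = 86.63 %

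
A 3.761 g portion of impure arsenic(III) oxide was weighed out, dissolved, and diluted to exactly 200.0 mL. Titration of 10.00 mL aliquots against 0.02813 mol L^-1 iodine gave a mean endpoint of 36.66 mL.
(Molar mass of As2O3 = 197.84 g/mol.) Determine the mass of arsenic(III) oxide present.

As2O3 + 2 I2 + 2 H2O → As2O5 + 4 HI
n(I2) per titration = 0.03666 × 0.02813 = 1.031 × 10^-3 mol
From the 1:2 ratio, n(As2O3) in each aliquot = 1/2 × 1.031 × 10^-3 = 5.156 × 10^-4 mol
n(As2O3) in the whole flask = 5.156 × 10^-4 × 200.0/10.00 = 0.01031 mol
mass of As2O3 = 0.01031 × 197.84 = 2.040 g

2.040 g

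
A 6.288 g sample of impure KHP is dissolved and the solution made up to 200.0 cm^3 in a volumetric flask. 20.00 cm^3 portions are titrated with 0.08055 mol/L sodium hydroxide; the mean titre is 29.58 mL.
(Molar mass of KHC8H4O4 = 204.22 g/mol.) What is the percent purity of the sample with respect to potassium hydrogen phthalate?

KHC8H4O4 + NaOH → KNaC8H4O4 + H2O
n(NaOH) per titration = 0.02958 × 0.08055 = 2.383 × 10^-3 mol
n(KHC8H4O4) in each aliquot = 2.383 × 10^-3 mol (1:1 ratio)
n(KHC8H4O4) in the whole flask = 2.383 × 10^-3 × 200.0/20.00 = 0.02383 mol
mass of KHC8H4O4 = 0.02383 × 204.22 = 4.866 g
% KHC8H4O4 = 4.866 / 6.288 × 100 = 77.38 %

77.38 %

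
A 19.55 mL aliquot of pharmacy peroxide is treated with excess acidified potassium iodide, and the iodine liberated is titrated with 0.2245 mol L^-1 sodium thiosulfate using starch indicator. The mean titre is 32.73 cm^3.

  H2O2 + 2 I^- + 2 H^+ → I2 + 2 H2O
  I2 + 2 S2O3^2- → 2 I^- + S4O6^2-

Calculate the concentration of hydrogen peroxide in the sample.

n(S2O3^2-) = 0.03273 × 0.2245 = 7.348 × 10^-3 mol
n(I2) = n(S2O3^2-)/2 = 3.674 × 10^-3 mol
n(H2O2) in the aliquot = 3.674 × 10^-3 mol (1:1 ratio)
[H2O2] = 3.674 × 10^-3 / 0.01955 = 0.1879 mol/L

0.1879 mol/L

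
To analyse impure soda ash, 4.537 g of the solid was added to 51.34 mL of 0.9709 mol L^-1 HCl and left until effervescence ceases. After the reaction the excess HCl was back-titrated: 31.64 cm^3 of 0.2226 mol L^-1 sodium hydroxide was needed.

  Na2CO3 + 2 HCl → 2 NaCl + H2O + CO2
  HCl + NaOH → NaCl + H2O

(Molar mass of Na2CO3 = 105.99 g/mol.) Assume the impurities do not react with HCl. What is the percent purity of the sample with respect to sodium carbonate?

n(HCl) added = 0.05134 × 0.9709 = 0.04985 mol
n(NaOH) used in back-titration = 0.03164 × 0.2226 = 7.043 × 10^-3 mol
n(HCl) left over = 7.043 × 10^-3 mol (1:1 ratio)
n(HCl) consumed by analyte = 0.04985 − 7.043 × 10^-3 = 0.04280 mol
From the 1:2 ratio, n(Na2CO3) = 1/2 × 0.04280 = 0.02140 mol
mass of Na2CO3 = 0.02140 × 105.99 = 2.268 g
% Na2CO3 = 2.268 / 4.537 × 100 = 50.00 %

50.00 %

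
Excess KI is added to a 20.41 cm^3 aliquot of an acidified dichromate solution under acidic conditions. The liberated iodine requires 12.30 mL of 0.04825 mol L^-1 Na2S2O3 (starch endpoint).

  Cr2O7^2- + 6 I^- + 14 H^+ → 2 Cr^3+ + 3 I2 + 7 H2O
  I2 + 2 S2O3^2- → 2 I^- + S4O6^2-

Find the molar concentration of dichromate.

n(S2O3^2-) = 0.01230 × 0.04825 = 5.935 × 10^-4 mol
n(I2) = n(S2O3^2-)/2 = 2.967 × 10^-4 mol
From the 1:3 ratio, n(Cr2O7^2-) in the aliquot = 1/3 × 2.967 × 10^-4 = 9.891 × 10^-5 mol
[Cr2O7^2-] = 9.891 × 10^-5 / 0.02041 = 0.004846 mol/L

0.004846 mol/L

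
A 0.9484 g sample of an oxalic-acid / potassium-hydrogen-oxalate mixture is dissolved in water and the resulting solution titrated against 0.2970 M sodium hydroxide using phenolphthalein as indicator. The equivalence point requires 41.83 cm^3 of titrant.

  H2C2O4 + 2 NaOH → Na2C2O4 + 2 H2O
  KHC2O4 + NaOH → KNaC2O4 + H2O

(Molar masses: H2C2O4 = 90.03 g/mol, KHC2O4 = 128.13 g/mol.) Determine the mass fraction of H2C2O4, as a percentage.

36.74 %

n(NaOH) = 0.04183 × 0.2970 = 0.01242 mol
Let x = n(H2C2O4), y = n(KHC2O4).
Titrant: 2x + 1y = 0.01242;  mass: 90.03x + 128.13y = 0.9484
Solving, x = 3.871 × 10^-3 mol, y = 4.682 × 10^-3 mol
mass of H2C2O4 = 3.871 × 10^-3 × 90.03 = 0.3485 g
% H2C2O4 = 0.3485 / 0.9484 × 100 = 36.74 %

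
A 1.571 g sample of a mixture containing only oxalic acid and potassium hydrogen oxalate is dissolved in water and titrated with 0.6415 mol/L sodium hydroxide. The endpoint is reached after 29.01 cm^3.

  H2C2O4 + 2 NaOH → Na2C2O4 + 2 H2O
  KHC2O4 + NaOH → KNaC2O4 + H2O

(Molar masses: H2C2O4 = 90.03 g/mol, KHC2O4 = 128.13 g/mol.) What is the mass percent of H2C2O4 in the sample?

28.04 %

n(NaOH) = 0.02901 × 0.6415 = 0.01861 mol
Let x = n(H2C2O4), y = n(KHC2O4).
Titrant: 2x + 1y = 0.01861;  mass: 90.03x + 128.13y = 1.571
Solving, x = 4.894 × 10^-3 mol, y = 8.822 × 10^-3 mol
mass of H2C2O4 = 4.894 × 10^-3 × 90.03 = 0.4406 g
% H2C2O4 = 0.4406 / 1.571 × 100 = 28.04 %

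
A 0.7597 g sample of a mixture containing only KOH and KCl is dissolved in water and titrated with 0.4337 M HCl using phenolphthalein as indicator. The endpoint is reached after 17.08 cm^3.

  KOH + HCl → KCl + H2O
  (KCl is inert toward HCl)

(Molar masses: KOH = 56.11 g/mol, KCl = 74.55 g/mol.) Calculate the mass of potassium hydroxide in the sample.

0.4156 g

n(HCl) = 0.01708 × 0.4337 = 7.408 × 10^-3 mol
Let x = n(KOH), y = n(KCl).
Titrant: 1x = 7.408 × 10^-3;  mass: 56.11x + 74.55y = 0.7597
Solving, x = 7.408 × 10^-3 mol, y = 4.615 × 10^-3 mol
mass of KOH = 7.408 × 10^-3 × 56.11 = 0.4156 g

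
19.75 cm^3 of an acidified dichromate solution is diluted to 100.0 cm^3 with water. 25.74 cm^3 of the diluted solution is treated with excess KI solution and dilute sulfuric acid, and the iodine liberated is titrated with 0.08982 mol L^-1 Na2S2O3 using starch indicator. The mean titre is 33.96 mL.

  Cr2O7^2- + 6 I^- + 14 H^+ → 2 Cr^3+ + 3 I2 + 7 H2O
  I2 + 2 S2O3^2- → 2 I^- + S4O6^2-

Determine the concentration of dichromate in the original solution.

n(S2O3^2-) = 0.03396 × 0.08982 = 3.050 × 10^-3 mol
n(I2) = n(S2O3^2-)/2 = 1.525 × 10^-3 mol
From the 1:3 ratio, n(Cr2O7^2-) in the aliquot = 1/3 × 1.525 × 10^-3 = 5.084 × 10^-4 mol
[Cr2O7^2-]_dilute = 5.084 × 10^-4 / 0.02574 = 0.01975 mol/L
[Cr2O7^2-]_original = 0.01975 × 100.0/19.75 = 0.1000 mol/L

0.1000 mol/L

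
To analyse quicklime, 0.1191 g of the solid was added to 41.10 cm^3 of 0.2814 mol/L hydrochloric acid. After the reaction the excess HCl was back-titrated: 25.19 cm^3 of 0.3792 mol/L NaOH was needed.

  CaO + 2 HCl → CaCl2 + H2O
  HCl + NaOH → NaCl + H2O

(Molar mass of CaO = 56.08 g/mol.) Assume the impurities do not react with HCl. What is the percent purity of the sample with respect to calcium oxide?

n(HCl) added = 0.04110 × 0.2814 = 0.01157 mol
n(NaOH) used in back-titration = 0.02519 × 0.3792 = 9.552 × 10^-3 mol
n(HCl) left over = 9.552 × 10^-3 mol (1:1 ratio)
n(HCl) consumed by analyte = 0.01157 − 9.552 × 10^-3 = 2.013 × 10^-3 mol
From the 1:2 ratio, n(CaO) = 1/2 × 2.013 × 10^-3 = 1.007 × 10^-3 mol
mass of CaO = 1.007 × 10^-3 × 56.08 = 0.05646 g
% CaO = 0.05646 / 0.1191 × 100 = 47.40 %

47.40 %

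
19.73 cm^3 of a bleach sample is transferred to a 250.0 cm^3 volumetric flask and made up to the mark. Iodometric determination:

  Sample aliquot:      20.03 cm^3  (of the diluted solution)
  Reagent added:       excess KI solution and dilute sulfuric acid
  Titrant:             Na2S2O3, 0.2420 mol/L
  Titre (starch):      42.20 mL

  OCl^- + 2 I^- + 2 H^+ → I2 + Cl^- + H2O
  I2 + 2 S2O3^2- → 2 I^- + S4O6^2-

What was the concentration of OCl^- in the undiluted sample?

n(S2O3^2-) = 0.04220 × 0.2420 = 0.01021 mol
n(I2) = n(S2O3^2-)/2 = 5.106 × 10^-3 mol
n(OCl^-) in the aliquot = 5.106 × 10^-3 mol (1:1 ratio)
[OCl^-]_dilute = 5.106 × 10^-3 / 0.02003 = 0.2549 mol/L
[OCl^-]_original = 0.2549 × 250.0/19.73 = 3.230 mol/L

3.230 mol/L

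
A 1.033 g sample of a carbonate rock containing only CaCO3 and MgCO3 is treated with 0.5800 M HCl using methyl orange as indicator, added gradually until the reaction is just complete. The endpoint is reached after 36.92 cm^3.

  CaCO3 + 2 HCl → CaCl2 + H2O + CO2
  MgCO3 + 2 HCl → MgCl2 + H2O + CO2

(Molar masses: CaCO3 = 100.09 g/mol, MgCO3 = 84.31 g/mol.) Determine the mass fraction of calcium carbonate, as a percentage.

n(HCl) = 0.03692 × 0.5800 = 0.02141 mol
Let x = n(CaCO3), y = n(MgCO3).
Titrant: 2x + 2y = 0.02141;  mass: 100.09x + 84.31y = 1.033
Solving, x = 8.258 × 10^-3 mol, y = 2.449 × 10^-3 mol
mass of CaCO3 = 8.258 × 10^-3 × 100.09 = 0.8265 g
% CaCO3 = 0.8265 / 1.033 × 100 = 80.01 %

80.01 %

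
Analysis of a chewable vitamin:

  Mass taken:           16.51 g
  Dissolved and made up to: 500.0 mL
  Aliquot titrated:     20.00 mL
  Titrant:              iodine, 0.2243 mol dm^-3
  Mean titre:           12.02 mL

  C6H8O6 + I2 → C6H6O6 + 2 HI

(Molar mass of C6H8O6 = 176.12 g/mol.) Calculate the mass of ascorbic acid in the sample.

11.87 g

n(I2) per titration = 0.01202 × 0.2243 = 2.696 × 10^-3 mol
n(C6H8O6) in each aliquot = 2.696 × 10^-3 mol (1:1 ratio)
n(C6H8O6) in the whole flask = 2.696 × 10^-3 × 500.0/20.00 = 0.06740 mol
mass of C6H8O6 = 0.06740 × 176.12 = 11.87 g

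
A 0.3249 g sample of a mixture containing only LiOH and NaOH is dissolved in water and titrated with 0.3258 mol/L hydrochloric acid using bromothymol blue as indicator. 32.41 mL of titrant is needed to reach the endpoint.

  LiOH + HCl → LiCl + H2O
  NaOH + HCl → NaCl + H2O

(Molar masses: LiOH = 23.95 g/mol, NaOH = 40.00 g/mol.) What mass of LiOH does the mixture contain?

0.1454 g

n(HCl) = 0.03241 × 0.3258 = 0.01056 mol
Let x = n(LiOH), y = n(NaOH).
Titrant: 1x + 1y = 0.01056;  mass: 23.95x + 40.00y = 0.3249
Solving, x = 6.073 × 10^-3 mol, y = 4.486 × 10^-3 mol
mass of LiOH = 6.073 × 10^-3 × 23.95 = 0.1454 g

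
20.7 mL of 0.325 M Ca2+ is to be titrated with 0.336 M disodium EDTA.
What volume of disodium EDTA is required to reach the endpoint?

20.0 mL

Ca^2+ + EDTA^4- → [Ca(EDTA)]^2-
n(Ca2+) = 0.0207 L × 0.325 mol/L = 6.73 × 10^-3 mol
n(EDTA) = 6.73 × 10^-3 mol (1:1 stoichiometry)
V(EDTA) = 6.73 × 10^-3 mol / 0.336 mol/L = 0.0200 L = 20.0 mL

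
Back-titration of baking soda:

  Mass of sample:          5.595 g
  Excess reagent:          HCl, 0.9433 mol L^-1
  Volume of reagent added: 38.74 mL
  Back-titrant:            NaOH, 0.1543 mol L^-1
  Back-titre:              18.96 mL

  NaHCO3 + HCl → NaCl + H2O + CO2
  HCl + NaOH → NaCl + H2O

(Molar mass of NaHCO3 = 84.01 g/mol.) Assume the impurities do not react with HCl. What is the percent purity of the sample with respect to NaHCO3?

50.48 %

n(HCl) added = 0.03874 × 0.9433 = 0.03654 mol
n(NaOH) used in back-titration = 0.01896 × 0.1543 = 2.926 × 10^-3 mol
n(HCl) left over = 2.926 × 10^-3 mol (1:1 ratio)
n(HCl) consumed by analyte = 0.03654 − 2.926 × 10^-3 = 0.03362 mol
n(NaHCO3) = 0.03362 mol (1:1 ratio)
mass of NaHCO3 = 0.03362 × 84.01 = 2.824 g
% NaHCO3 = 2.824 / 5.595 × 100 = 50.48 %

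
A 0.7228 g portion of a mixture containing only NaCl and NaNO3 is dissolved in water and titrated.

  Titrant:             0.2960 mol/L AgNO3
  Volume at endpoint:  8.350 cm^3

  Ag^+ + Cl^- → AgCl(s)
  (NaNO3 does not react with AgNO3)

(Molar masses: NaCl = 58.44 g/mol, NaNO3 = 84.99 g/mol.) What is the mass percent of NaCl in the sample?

19.98 %

n(AgNO3) = 0.008350 × 0.2960 = 2.472 × 10^-3 mol
Let x = n(NaCl), y = n(NaNO3).
Titrant: 1x = 2.472 × 10^-3;  mass: 58.44x + 84.99y = 0.7228
Solving, x = 2.472 × 10^-3 mol, y = 6.805 × 10^-3 mol
mass of NaCl = 2.472 × 10^-3 × 58.44 = 0.1444 g
% NaCl = 0.1444 / 0.7228 × 100 = 19.98 %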